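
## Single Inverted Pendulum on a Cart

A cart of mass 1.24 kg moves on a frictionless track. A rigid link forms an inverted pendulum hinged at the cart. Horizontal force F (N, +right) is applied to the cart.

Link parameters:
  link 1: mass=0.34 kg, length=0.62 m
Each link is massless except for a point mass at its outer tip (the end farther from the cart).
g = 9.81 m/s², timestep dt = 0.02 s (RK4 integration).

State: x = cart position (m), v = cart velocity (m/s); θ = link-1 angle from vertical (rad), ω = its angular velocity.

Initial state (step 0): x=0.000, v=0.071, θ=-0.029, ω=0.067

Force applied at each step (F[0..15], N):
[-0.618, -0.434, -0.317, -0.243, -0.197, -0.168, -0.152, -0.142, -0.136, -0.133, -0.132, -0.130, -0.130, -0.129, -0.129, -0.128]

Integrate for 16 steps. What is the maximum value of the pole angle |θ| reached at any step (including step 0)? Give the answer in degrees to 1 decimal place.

Answer: 1.7°

Derivation:
apply F[0]=-0.618 → step 1: x=0.001, v=0.063, θ=-0.028, ω=0.072
apply F[1]=-0.434 → step 2: x=0.003, v=0.057, θ=-0.026, ω=0.072
apply F[2]=-0.317 → step 3: x=0.004, v=0.053, θ=-0.025, ω=0.070
apply F[3]=-0.243 → step 4: x=0.005, v=0.051, θ=-0.023, ω=0.067
apply F[4]=-0.197 → step 5: x=0.006, v=0.049, θ=-0.022, ω=0.063
apply F[5]=-0.168 → step 6: x=0.007, v=0.047, θ=-0.021, ω=0.058
apply F[6]=-0.152 → step 7: x=0.008, v=0.046, θ=-0.020, ω=0.054
apply F[7]=-0.142 → step 8: x=0.008, v=0.045, θ=-0.019, ω=0.050
apply F[8]=-0.136 → step 9: x=0.009, v=0.043, θ=-0.018, ω=0.046
apply F[9]=-0.133 → step 10: x=0.010, v=0.042, θ=-0.017, ω=0.043
apply F[10]=-0.132 → step 11: x=0.011, v=0.041, θ=-0.016, ω=0.040
apply F[11]=-0.130 → step 12: x=0.012, v=0.040, θ=-0.015, ω=0.037
apply F[12]=-0.130 → step 13: x=0.013, v=0.038, θ=-0.015, ω=0.034
apply F[13]=-0.129 → step 14: x=0.013, v=0.037, θ=-0.014, ω=0.032
apply F[14]=-0.129 → step 15: x=0.014, v=0.036, θ=-0.013, ω=0.029
apply F[15]=-0.128 → step 16: x=0.015, v=0.034, θ=-0.013, ω=0.027
Max |angle| over trajectory = 0.029 rad = 1.7°.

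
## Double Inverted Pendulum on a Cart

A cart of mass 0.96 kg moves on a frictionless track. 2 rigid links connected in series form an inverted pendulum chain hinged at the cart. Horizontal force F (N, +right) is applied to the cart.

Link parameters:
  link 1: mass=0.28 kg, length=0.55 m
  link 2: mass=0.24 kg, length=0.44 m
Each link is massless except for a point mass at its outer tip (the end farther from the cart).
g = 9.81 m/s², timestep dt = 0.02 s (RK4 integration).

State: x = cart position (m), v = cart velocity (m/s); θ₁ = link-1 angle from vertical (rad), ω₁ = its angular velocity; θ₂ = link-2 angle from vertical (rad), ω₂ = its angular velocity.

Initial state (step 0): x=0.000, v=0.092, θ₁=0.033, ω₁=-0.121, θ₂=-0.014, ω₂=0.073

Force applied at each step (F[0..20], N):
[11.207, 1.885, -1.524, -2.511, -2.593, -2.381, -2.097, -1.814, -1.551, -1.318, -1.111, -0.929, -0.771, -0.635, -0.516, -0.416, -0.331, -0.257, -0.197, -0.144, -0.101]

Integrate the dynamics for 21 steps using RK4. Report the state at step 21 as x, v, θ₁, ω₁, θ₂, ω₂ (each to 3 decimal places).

Answer: x=0.035, v=-0.051, θ₁=-0.011, ω₁=0.065, θ₂=-0.011, ω₂=0.036

Derivation:
apply F[0]=+11.207 → step 1: x=0.004, v=0.322, θ₁=0.027, ω₁=-0.515, θ₂=-0.013, ω₂=0.036
apply F[1]=+1.885 → step 2: x=0.011, v=0.359, θ₁=0.016, ω₁=-0.564, θ₂=-0.013, ω₂=0.008
apply F[2]=-1.524 → step 3: x=0.018, v=0.326, θ₁=0.005, ω₁=-0.494, θ₂=-0.013, ω₂=-0.011
apply F[3]=-2.511 → step 4: x=0.024, v=0.274, θ₁=-0.004, ω₁=-0.394, θ₂=-0.013, ω₂=-0.022
apply F[4]=-2.593 → step 5: x=0.029, v=0.221, θ₁=-0.010, ω₁=-0.298, θ₂=-0.013, ω₂=-0.027
apply F[5]=-2.381 → step 6: x=0.033, v=0.172, θ₁=-0.016, ω₁=-0.215, θ₂=-0.014, ω₂=-0.027
apply F[6]=-2.097 → step 7: x=0.036, v=0.131, θ₁=-0.019, ω₁=-0.146, θ₂=-0.014, ω₂=-0.024
apply F[7]=-1.814 → step 8: x=0.038, v=0.095, θ₁=-0.022, ω₁=-0.091, θ₂=-0.015, ω₂=-0.020
apply F[8]=-1.551 → step 9: x=0.040, v=0.065, θ₁=-0.023, ω₁=-0.046, θ₂=-0.015, ω₂=-0.014
apply F[9]=-1.318 → step 10: x=0.041, v=0.040, θ₁=-0.023, ω₁=-0.012, θ₂=-0.015, ω₂=-0.007
apply F[10]=-1.111 → step 11: x=0.041, v=0.019, θ₁=-0.023, ω₁=0.015, θ₂=-0.015, ω₂=-0.000
apply F[11]=-0.929 → step 12: x=0.041, v=0.003, θ₁=-0.023, ω₁=0.035, θ₂=-0.015, ω₂=0.006
apply F[12]=-0.771 → step 13: x=0.041, v=-0.011, θ₁=-0.022, ω₁=0.050, θ₂=-0.015, ω₂=0.012
apply F[13]=-0.635 → step 14: x=0.041, v=-0.022, θ₁=-0.021, ω₁=0.060, θ₂=-0.015, ω₂=0.018
apply F[14]=-0.516 → step 15: x=0.041, v=-0.031, θ₁=-0.020, ω₁=0.066, θ₂=-0.015, ω₂=0.022
apply F[15]=-0.416 → step 16: x=0.040, v=-0.037, θ₁=-0.018, ω₁=0.070, θ₂=-0.014, ω₂=0.026
apply F[16]=-0.331 → step 17: x=0.039, v=-0.042, θ₁=-0.017, ω₁=0.072, θ₂=-0.014, ω₂=0.029
apply F[17]=-0.257 → step 18: x=0.038, v=-0.046, θ₁=-0.016, ω₁=0.072, θ₂=-0.013, ω₂=0.032
apply F[18]=-0.197 → step 19: x=0.037, v=-0.048, θ₁=-0.014, ω₁=0.070, θ₂=-0.012, ω₂=0.034
apply F[19]=-0.144 → step 20: x=0.036, v=-0.050, θ₁=-0.013, ω₁=0.068, θ₂=-0.012, ω₂=0.035
apply F[20]=-0.101 → step 21: x=0.035, v=-0.051, θ₁=-0.011, ω₁=0.065, θ₂=-0.011, ω₂=0.036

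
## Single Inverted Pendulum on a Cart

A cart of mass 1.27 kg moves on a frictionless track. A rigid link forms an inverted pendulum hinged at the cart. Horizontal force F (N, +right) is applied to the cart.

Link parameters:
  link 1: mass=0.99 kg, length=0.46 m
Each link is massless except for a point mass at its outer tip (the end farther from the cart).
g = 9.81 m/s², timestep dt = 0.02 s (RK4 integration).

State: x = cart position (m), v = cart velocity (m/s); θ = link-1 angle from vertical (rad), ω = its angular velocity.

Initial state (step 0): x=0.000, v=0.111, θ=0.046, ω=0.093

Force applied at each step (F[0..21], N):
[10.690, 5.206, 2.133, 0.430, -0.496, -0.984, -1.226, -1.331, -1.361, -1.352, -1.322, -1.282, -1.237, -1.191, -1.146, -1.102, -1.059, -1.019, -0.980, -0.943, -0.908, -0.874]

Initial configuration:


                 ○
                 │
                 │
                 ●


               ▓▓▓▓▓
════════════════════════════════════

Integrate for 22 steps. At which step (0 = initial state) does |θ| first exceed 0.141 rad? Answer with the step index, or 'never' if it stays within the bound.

apply F[0]=+10.690 → step 1: x=0.004, v=0.272, θ=0.045, ω=-0.237
apply F[1]=+5.206 → step 2: x=0.010, v=0.348, θ=0.038, ω=-0.384
apply F[2]=+2.133 → step 3: x=0.017, v=0.376, θ=0.030, ω=-0.431
apply F[3]=+0.430 → step 4: x=0.025, v=0.379, θ=0.022, ω=-0.426
apply F[4]=-0.496 → step 5: x=0.032, v=0.368, θ=0.013, ω=-0.395
apply F[5]=-0.984 → step 6: x=0.039, v=0.351, θ=0.006, ω=-0.354
apply F[6]=-1.226 → step 7: x=0.046, v=0.332, θ=-0.001, ω=-0.310
apply F[7]=-1.331 → step 8: x=0.053, v=0.311, θ=-0.006, ω=-0.268
apply F[8]=-1.361 → step 9: x=0.059, v=0.291, θ=-0.011, ω=-0.228
apply F[9]=-1.352 → step 10: x=0.064, v=0.272, θ=-0.016, ω=-0.192
apply F[10]=-1.322 → step 11: x=0.070, v=0.254, θ=-0.019, ω=-0.160
apply F[11]=-1.282 → step 12: x=0.075, v=0.237, θ=-0.022, ω=-0.131
apply F[12]=-1.237 → step 13: x=0.079, v=0.221, θ=-0.024, ω=-0.107
apply F[13]=-1.191 → step 14: x=0.083, v=0.206, θ=-0.026, ω=-0.085
apply F[14]=-1.146 → step 15: x=0.087, v=0.192, θ=-0.028, ω=-0.067
apply F[15]=-1.102 → step 16: x=0.091, v=0.179, θ=-0.029, ω=-0.050
apply F[16]=-1.059 → step 17: x=0.095, v=0.167, θ=-0.030, ω=-0.037
apply F[17]=-1.019 → step 18: x=0.098, v=0.155, θ=-0.030, ω=-0.025
apply F[18]=-0.980 → step 19: x=0.101, v=0.145, θ=-0.031, ω=-0.014
apply F[19]=-0.943 → step 20: x=0.104, v=0.135, θ=-0.031, ω=-0.006
apply F[20]=-0.908 → step 21: x=0.106, v=0.125, θ=-0.031, ω=0.002
apply F[21]=-0.874 → step 22: x=0.109, v=0.116, θ=-0.031, ω=0.008
max |θ| = 0.046 ≤ 0.141 over all 23 states.

Answer: never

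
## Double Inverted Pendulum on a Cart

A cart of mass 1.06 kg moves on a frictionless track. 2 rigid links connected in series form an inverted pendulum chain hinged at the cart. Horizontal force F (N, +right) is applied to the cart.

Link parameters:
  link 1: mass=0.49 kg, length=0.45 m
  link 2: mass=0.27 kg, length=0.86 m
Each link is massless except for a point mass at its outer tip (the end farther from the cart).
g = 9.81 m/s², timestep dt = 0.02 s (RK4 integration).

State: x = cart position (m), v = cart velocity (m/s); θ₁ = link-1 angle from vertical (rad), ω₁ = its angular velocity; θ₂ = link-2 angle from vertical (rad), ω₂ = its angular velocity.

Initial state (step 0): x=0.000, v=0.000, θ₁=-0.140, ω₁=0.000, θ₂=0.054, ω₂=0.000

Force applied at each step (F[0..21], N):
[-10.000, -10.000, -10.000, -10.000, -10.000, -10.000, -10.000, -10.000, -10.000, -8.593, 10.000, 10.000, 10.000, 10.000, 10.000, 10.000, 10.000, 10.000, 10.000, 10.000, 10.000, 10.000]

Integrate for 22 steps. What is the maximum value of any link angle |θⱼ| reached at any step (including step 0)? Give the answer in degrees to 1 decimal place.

apply F[0]=-10.000 → step 1: x=-0.002, v=-0.167, θ₁=-0.137, ω₁=0.259, θ₂=0.055, ω₂=0.074
apply F[1]=-10.000 → step 2: x=-0.007, v=-0.336, θ₁=-0.130, ω₁=0.524, θ₂=0.057, ω₂=0.146
apply F[2]=-10.000 → step 3: x=-0.015, v=-0.506, θ₁=-0.116, ω₁=0.801, θ₂=0.061, ω₂=0.214
apply F[3]=-10.000 → step 4: x=-0.027, v=-0.679, θ₁=-0.097, ω₁=1.095, θ₂=0.065, ω₂=0.275
apply F[4]=-10.000 → step 5: x=-0.042, v=-0.856, θ₁=-0.072, ω₁=1.414, θ₂=0.071, ω₂=0.329
apply F[5]=-10.000 → step 6: x=-0.061, v=-1.038, θ₁=-0.041, ω₁=1.762, θ₂=0.079, ω₂=0.372
apply F[6]=-10.000 → step 7: x=-0.084, v=-1.224, θ₁=-0.002, ω₁=2.145, θ₂=0.086, ω₂=0.403
apply F[7]=-10.000 → step 8: x=-0.110, v=-1.414, θ₁=0.045, ω₁=2.567, θ₂=0.095, ω₂=0.420
apply F[8]=-10.000 → step 9: x=-0.140, v=-1.609, θ₁=0.101, ω₁=3.025, θ₂=0.103, ω₂=0.426
apply F[9]=-8.593 → step 10: x=-0.174, v=-1.778, θ₁=0.166, ω₁=3.458, θ₂=0.112, ω₂=0.423
apply F[10]=+10.000 → step 11: x=-0.208, v=-1.607, θ₁=0.232, ω₁=3.185, θ₂=0.120, ω₂=0.403
apply F[11]=+10.000 → step 12: x=-0.239, v=-1.445, θ₁=0.294, ω₁=2.976, θ₂=0.128, ω₂=0.367
apply F[12]=+10.000 → step 13: x=-0.266, v=-1.292, θ₁=0.352, ω₁=2.826, θ₂=0.134, ω₂=0.314
apply F[13]=+10.000 → step 14: x=-0.290, v=-1.146, θ₁=0.407, ω₁=2.733, θ₂=0.140, ω₂=0.244
apply F[14]=+10.000 → step 15: x=-0.312, v=-1.007, θ₁=0.461, ω₁=2.690, θ₂=0.144, ω₂=0.159
apply F[15]=+10.000 → step 16: x=-0.331, v=-0.872, θ₁=0.515, ω₁=2.693, θ₂=0.146, ω₂=0.061
apply F[16]=+10.000 → step 17: x=-0.347, v=-0.741, θ₁=0.569, ω₁=2.737, θ₂=0.146, ω₂=-0.047
apply F[17]=+10.000 → step 18: x=-0.360, v=-0.613, θ₁=0.625, ω₁=2.817, θ₂=0.144, ω₂=-0.165
apply F[18]=+10.000 → step 19: x=-0.371, v=-0.485, θ₁=0.682, ω₁=2.930, θ₂=0.140, ω₂=-0.289
apply F[19]=+10.000 → step 20: x=-0.380, v=-0.357, θ₁=0.742, ω₁=3.071, θ₂=0.133, ω₂=-0.416
apply F[20]=+10.000 → step 21: x=-0.386, v=-0.227, θ₁=0.805, ω₁=3.236, θ₂=0.123, ω₂=-0.543
apply F[21]=+10.000 → step 22: x=-0.389, v=-0.094, θ₁=0.872, ω₁=3.422, θ₂=0.111, ω₂=-0.666
Max |angle| over trajectory = 0.872 rad = 50.0°.

Answer: 50.0°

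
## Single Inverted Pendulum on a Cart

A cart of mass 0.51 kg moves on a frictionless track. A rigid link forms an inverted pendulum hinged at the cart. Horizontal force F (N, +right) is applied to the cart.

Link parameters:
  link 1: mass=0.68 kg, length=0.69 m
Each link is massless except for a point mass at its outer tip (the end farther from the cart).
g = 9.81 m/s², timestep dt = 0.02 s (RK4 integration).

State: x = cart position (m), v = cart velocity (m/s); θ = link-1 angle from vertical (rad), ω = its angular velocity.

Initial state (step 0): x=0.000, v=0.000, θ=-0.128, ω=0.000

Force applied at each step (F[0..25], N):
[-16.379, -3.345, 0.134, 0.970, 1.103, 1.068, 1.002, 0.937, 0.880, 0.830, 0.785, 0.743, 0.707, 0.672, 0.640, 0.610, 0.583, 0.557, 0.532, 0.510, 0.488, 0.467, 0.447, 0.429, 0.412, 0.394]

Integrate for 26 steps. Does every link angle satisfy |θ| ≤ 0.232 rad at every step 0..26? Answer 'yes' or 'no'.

apply F[0]=-16.379 → step 1: x=-0.006, v=-0.598, θ=-0.120, ω=0.824
apply F[1]=-3.345 → step 2: x=-0.019, v=-0.700, θ=-0.102, ω=0.940
apply F[2]=+0.134 → step 3: x=-0.033, v=-0.672, θ=-0.084, ω=0.874
apply F[3]=+0.970 → step 4: x=-0.046, v=-0.616, θ=-0.068, ω=0.771
apply F[4]=+1.103 → step 5: x=-0.057, v=-0.558, θ=-0.053, ω=0.669
apply F[5]=+1.068 → step 6: x=-0.068, v=-0.504, θ=-0.041, ω=0.579
apply F[6]=+1.002 → step 7: x=-0.077, v=-0.456, θ=-0.030, ω=0.499
apply F[7]=+0.937 → step 8: x=-0.086, v=-0.413, θ=-0.021, ω=0.429
apply F[8]=+0.880 → step 9: x=-0.094, v=-0.374, θ=-0.013, ω=0.368
apply F[9]=+0.830 → step 10: x=-0.101, v=-0.339, θ=-0.006, ω=0.315
apply F[10]=+0.785 → step 11: x=-0.108, v=-0.308, θ=-0.000, ω=0.268
apply F[11]=+0.743 → step 12: x=-0.114, v=-0.279, θ=0.005, ω=0.227
apply F[12]=+0.707 → step 13: x=-0.119, v=-0.253, θ=0.009, ω=0.192
apply F[13]=+0.672 → step 14: x=-0.124, v=-0.230, θ=0.013, ω=0.161
apply F[14]=+0.640 → step 15: x=-0.128, v=-0.208, θ=0.015, ω=0.134
apply F[15]=+0.610 → step 16: x=-0.132, v=-0.189, θ=0.018, ω=0.110
apply F[16]=+0.583 → step 17: x=-0.136, v=-0.171, θ=0.020, ω=0.090
apply F[17]=+0.557 → step 18: x=-0.139, v=-0.154, θ=0.022, ω=0.072
apply F[18]=+0.532 → step 19: x=-0.142, v=-0.139, θ=0.023, ω=0.056
apply F[19]=+0.510 → step 20: x=-0.144, v=-0.125, θ=0.024, ω=0.043
apply F[20]=+0.488 → step 21: x=-0.147, v=-0.113, θ=0.025, ω=0.031
apply F[21]=+0.467 → step 22: x=-0.149, v=-0.101, θ=0.025, ω=0.021
apply F[22]=+0.447 → step 23: x=-0.151, v=-0.090, θ=0.025, ω=0.012
apply F[23]=+0.429 → step 24: x=-0.153, v=-0.080, θ=0.026, ω=0.005
apply F[24]=+0.412 → step 25: x=-0.154, v=-0.070, θ=0.026, ω=-0.002
apply F[25]=+0.394 → step 26: x=-0.155, v=-0.061, θ=0.025, ω=-0.007
Max |angle| over trajectory = 0.128 rad; bound = 0.232 → within bound.

Answer: yes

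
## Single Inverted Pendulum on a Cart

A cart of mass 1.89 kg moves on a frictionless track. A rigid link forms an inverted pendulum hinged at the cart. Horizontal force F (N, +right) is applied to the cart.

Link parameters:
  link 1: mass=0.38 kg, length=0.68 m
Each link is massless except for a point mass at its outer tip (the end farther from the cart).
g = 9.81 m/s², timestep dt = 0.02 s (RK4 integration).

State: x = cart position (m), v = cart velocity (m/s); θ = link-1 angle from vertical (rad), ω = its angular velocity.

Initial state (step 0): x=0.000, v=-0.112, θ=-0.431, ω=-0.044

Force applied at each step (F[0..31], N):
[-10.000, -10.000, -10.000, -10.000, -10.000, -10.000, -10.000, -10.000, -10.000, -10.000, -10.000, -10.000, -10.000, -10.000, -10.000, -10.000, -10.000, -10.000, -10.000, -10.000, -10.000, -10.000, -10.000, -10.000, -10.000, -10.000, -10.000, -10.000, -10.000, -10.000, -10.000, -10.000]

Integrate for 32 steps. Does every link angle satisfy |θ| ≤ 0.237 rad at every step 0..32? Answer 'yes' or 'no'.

apply F[0]=-10.000 → step 1: x=-0.003, v=-0.200, θ=-0.432, ω=-0.047
apply F[1]=-10.000 → step 2: x=-0.008, v=-0.287, θ=-0.433, ω=-0.051
apply F[2]=-10.000 → step 3: x=-0.015, v=-0.375, θ=-0.434, ω=-0.055
apply F[3]=-10.000 → step 4: x=-0.023, v=-0.463, θ=-0.435, ω=-0.060
apply F[4]=-10.000 → step 5: x=-0.033, v=-0.550, θ=-0.436, ω=-0.065
apply F[5]=-10.000 → step 6: x=-0.045, v=-0.638, θ=-0.438, ω=-0.070
apply F[6]=-10.000 → step 7: x=-0.059, v=-0.725, θ=-0.439, ω=-0.076
apply F[7]=-10.000 → step 8: x=-0.074, v=-0.813, θ=-0.441, ω=-0.083
apply F[8]=-10.000 → step 9: x=-0.091, v=-0.900, θ=-0.443, ω=-0.090
apply F[9]=-10.000 → step 10: x=-0.110, v=-0.988, θ=-0.444, ω=-0.098
apply F[10]=-10.000 → step 11: x=-0.131, v=-1.075, θ=-0.446, ω=-0.106
apply F[11]=-10.000 → step 12: x=-0.153, v=-1.162, θ=-0.449, ω=-0.116
apply F[12]=-10.000 → step 13: x=-0.177, v=-1.249, θ=-0.451, ω=-0.126
apply F[13]=-10.000 → step 14: x=-0.203, v=-1.336, θ=-0.454, ω=-0.137
apply F[14]=-10.000 → step 15: x=-0.231, v=-1.423, θ=-0.457, ω=-0.149
apply F[15]=-10.000 → step 16: x=-0.260, v=-1.510, θ=-0.460, ω=-0.162
apply F[16]=-10.000 → step 17: x=-0.291, v=-1.596, θ=-0.463, ω=-0.176
apply F[17]=-10.000 → step 18: x=-0.324, v=-1.683, θ=-0.467, ω=-0.192
apply F[18]=-10.000 → step 19: x=-0.358, v=-1.769, θ=-0.471, ω=-0.209
apply F[19]=-10.000 → step 20: x=-0.395, v=-1.856, θ=-0.475, ω=-0.227
apply F[20]=-10.000 → step 21: x=-0.433, v=-1.942, θ=-0.480, ω=-0.247
apply F[21]=-10.000 → step 22: x=-0.472, v=-2.028, θ=-0.485, ω=-0.269
apply F[22]=-10.000 → step 23: x=-0.514, v=-2.114, θ=-0.491, ω=-0.293
apply F[23]=-10.000 → step 24: x=-0.557, v=-2.199, θ=-0.497, ω=-0.319
apply F[24]=-10.000 → step 25: x=-0.602, v=-2.285, θ=-0.503, ω=-0.347
apply F[25]=-10.000 → step 26: x=-0.648, v=-2.370, θ=-0.511, ω=-0.378
apply F[26]=-10.000 → step 27: x=-0.696, v=-2.455, θ=-0.519, ω=-0.411
apply F[27]=-10.000 → step 28: x=-0.746, v=-2.540, θ=-0.527, ω=-0.447
apply F[28]=-10.000 → step 29: x=-0.798, v=-2.624, θ=-0.536, ω=-0.486
apply F[29]=-10.000 → step 30: x=-0.851, v=-2.708, θ=-0.547, ω=-0.528
apply F[30]=-10.000 → step 31: x=-0.906, v=-2.792, θ=-0.558, ω=-0.575
apply F[31]=-10.000 → step 32: x=-0.963, v=-2.876, θ=-0.570, ω=-0.625
Max |angle| over trajectory = 0.570 rad; bound = 0.237 → exceeded.

Answer: no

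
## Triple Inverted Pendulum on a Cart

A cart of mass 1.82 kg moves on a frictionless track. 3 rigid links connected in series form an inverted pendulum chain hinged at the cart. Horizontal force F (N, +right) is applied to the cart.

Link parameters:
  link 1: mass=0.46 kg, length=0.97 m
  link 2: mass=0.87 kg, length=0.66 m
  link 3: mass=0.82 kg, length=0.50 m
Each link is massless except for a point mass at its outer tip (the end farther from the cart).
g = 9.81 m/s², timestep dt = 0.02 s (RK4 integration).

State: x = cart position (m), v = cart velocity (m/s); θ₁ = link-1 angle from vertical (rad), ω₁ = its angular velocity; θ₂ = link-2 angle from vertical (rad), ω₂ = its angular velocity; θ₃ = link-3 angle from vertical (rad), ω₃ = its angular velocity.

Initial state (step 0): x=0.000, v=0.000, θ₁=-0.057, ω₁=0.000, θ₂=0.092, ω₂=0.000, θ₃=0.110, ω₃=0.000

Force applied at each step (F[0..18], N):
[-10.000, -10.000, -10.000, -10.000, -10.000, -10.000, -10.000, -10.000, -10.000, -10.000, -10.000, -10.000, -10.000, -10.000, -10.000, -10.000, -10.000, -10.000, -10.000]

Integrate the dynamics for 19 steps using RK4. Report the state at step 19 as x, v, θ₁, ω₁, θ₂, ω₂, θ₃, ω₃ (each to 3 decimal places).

Answer: x=-0.358, v=-1.921, θ₁=-0.089, ω₁=0.509, θ₂=0.931, ω₂=4.250, θ₃=0.050, ω₃=-0.151

Derivation:
apply F[0]=-10.000 → step 1: x=-0.001, v=-0.097, θ₁=-0.057, ω₁=-0.015, θ₂=0.094, ω₂=0.192, θ₃=0.110, ω₃=0.012
apply F[1]=-10.000 → step 2: x=-0.004, v=-0.195, θ₁=-0.058, ω₁=-0.032, θ₂=0.100, ω₂=0.389, θ₃=0.110, ω₃=0.022
apply F[2]=-10.000 → step 3: x=-0.009, v=-0.292, θ₁=-0.058, ω₁=-0.053, θ₂=0.110, ω₂=0.595, θ₃=0.111, ω₃=0.027
apply F[3]=-10.000 → step 4: x=-0.016, v=-0.390, θ₁=-0.060, ω₁=-0.078, θ₂=0.124, ω₂=0.814, θ₃=0.111, ω₃=0.023
apply F[4]=-10.000 → step 5: x=-0.024, v=-0.488, θ₁=-0.062, ω₁=-0.109, θ₂=0.142, ω₂=1.049, θ₃=0.112, ω₃=0.010
apply F[5]=-10.000 → step 6: x=-0.035, v=-0.586, θ₁=-0.064, ω₁=-0.145, θ₂=0.166, ω₂=1.302, θ₃=0.112, ω₃=-0.014
apply F[6]=-10.000 → step 7: x=-0.048, v=-0.684, θ₁=-0.067, ω₁=-0.184, θ₂=0.194, ω₂=1.570, θ₃=0.111, ω₃=-0.051
apply F[7]=-10.000 → step 8: x=-0.062, v=-0.783, θ₁=-0.072, ω₁=-0.222, θ₂=0.229, ω₂=1.850, θ₃=0.110, ω₃=-0.097
apply F[8]=-10.000 → step 9: x=-0.079, v=-0.882, θ₁=-0.076, ω₁=-0.255, θ₂=0.268, ω₂=2.133, θ₃=0.107, ω₃=-0.151
apply F[9]=-10.000 → step 10: x=-0.098, v=-0.983, θ₁=-0.082, ω₁=-0.276, θ₂=0.314, ω₂=2.413, θ₃=0.104, ω₃=-0.208
apply F[10]=-10.000 → step 11: x=-0.118, v=-1.084, θ₁=-0.087, ω₁=-0.280, θ₂=0.365, ω₂=2.681, θ₃=0.099, ω₃=-0.261
apply F[11]=-10.000 → step 12: x=-0.141, v=-1.186, θ₁=-0.093, ω₁=-0.264, θ₂=0.421, ω₂=2.932, θ₃=0.093, ω₃=-0.307
apply F[12]=-10.000 → step 13: x=-0.166, v=-1.290, θ₁=-0.098, ω₁=-0.225, θ₂=0.482, ω₂=3.163, θ₃=0.087, ω₃=-0.340
apply F[13]=-10.000 → step 14: x=-0.193, v=-1.394, θ₁=-0.102, ω₁=-0.162, θ₂=0.547, ω₂=3.376, θ₃=0.080, ω₃=-0.357
apply F[14]=-10.000 → step 15: x=-0.222, v=-1.498, θ₁=-0.104, ω₁=-0.075, θ₂=0.617, ω₂=3.571, θ₃=0.073, ω₃=-0.357
apply F[15]=-10.000 → step 16: x=-0.253, v=-1.603, θ₁=-0.104, ω₁=0.036, θ₂=0.690, ω₂=3.754, θ₃=0.066, ω₃=-0.337
apply F[16]=-10.000 → step 17: x=-0.286, v=-1.709, θ₁=-0.102, ω₁=0.170, θ₂=0.767, ω₂=3.926, θ₃=0.059, ω₃=-0.297
apply F[17]=-10.000 → step 18: x=-0.321, v=-1.815, θ₁=-0.097, ω₁=0.328, θ₂=0.847, ω₂=4.091, θ₃=0.054, ω₃=-0.235
apply F[18]=-10.000 → step 19: x=-0.358, v=-1.921, θ₁=-0.089, ω₁=0.509, θ₂=0.931, ω₂=4.250, θ₃=0.050, ω₃=-0.151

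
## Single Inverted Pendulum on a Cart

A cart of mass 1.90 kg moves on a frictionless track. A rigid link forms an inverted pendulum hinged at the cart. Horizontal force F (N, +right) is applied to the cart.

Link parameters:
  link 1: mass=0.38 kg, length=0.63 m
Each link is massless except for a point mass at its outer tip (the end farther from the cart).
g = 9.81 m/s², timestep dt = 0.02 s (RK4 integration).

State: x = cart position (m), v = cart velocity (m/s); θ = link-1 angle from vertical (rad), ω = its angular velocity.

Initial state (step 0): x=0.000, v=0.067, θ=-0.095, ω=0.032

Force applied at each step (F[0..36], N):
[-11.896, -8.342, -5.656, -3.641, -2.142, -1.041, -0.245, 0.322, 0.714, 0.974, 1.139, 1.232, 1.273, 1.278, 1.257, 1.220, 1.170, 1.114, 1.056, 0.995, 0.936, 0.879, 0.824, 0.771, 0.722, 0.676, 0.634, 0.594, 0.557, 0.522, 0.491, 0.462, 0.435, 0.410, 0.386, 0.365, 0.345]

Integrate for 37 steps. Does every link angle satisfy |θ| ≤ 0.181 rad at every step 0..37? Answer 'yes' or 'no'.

apply F[0]=-11.896 → step 1: x=0.000, v=-0.054, θ=-0.093, ω=0.194
apply F[1]=-8.342 → step 2: x=-0.002, v=-0.138, θ=-0.088, ω=0.299
apply F[2]=-5.656 → step 3: x=-0.005, v=-0.195, θ=-0.081, ω=0.362
apply F[3]=-3.641 → step 4: x=-0.009, v=-0.230, θ=-0.074, ω=0.394
apply F[4]=-2.142 → step 5: x=-0.014, v=-0.250, θ=-0.066, ω=0.403
apply F[5]=-1.041 → step 6: x=-0.019, v=-0.258, θ=-0.058, ω=0.398
apply F[6]=-0.245 → step 7: x=-0.024, v=-0.259, θ=-0.050, ω=0.382
apply F[7]=+0.322 → step 8: x=-0.030, v=-0.254, θ=-0.042, ω=0.359
apply F[8]=+0.714 → step 9: x=-0.035, v=-0.245, θ=-0.036, ω=0.333
apply F[9]=+0.974 → step 10: x=-0.039, v=-0.233, θ=-0.029, ω=0.304
apply F[10]=+1.139 → step 11: x=-0.044, v=-0.220, θ=-0.023, ω=0.276
apply F[11]=+1.232 → step 12: x=-0.048, v=-0.206, θ=-0.018, ω=0.247
apply F[12]=+1.273 → step 13: x=-0.052, v=-0.192, θ=-0.013, ω=0.220
apply F[13]=+1.278 → step 14: x=-0.056, v=-0.178, θ=-0.009, ω=0.195
apply F[14]=+1.257 → step 15: x=-0.059, v=-0.165, θ=-0.006, ω=0.171
apply F[15]=+1.220 → step 16: x=-0.062, v=-0.152, θ=-0.003, ω=0.149
apply F[16]=+1.170 → step 17: x=-0.065, v=-0.140, θ=0.000, ω=0.129
apply F[17]=+1.114 → step 18: x=-0.068, v=-0.128, θ=0.003, ω=0.111
apply F[18]=+1.056 → step 19: x=-0.070, v=-0.117, θ=0.005, ω=0.095
apply F[19]=+0.995 → step 20: x=-0.073, v=-0.107, θ=0.006, ω=0.080
apply F[20]=+0.936 → step 21: x=-0.075, v=-0.097, θ=0.008, ω=0.067
apply F[21]=+0.879 → step 22: x=-0.077, v=-0.088, θ=0.009, ω=0.056
apply F[22]=+0.824 → step 23: x=-0.078, v=-0.080, θ=0.010, ω=0.045
apply F[23]=+0.771 → step 24: x=-0.080, v=-0.072, θ=0.011, ω=0.037
apply F[24]=+0.722 → step 25: x=-0.081, v=-0.065, θ=0.012, ω=0.029
apply F[25]=+0.676 → step 26: x=-0.082, v=-0.058, θ=0.012, ω=0.022
apply F[26]=+0.634 → step 27: x=-0.083, v=-0.052, θ=0.013, ω=0.016
apply F[27]=+0.594 → step 28: x=-0.084, v=-0.046, θ=0.013, ω=0.011
apply F[28]=+0.557 → step 29: x=-0.085, v=-0.041, θ=0.013, ω=0.006
apply F[29]=+0.522 → step 30: x=-0.086, v=-0.036, θ=0.013, ω=0.002
apply F[30]=+0.491 → step 31: x=-0.087, v=-0.031, θ=0.013, ω=-0.001
apply F[31]=+0.462 → step 32: x=-0.087, v=-0.027, θ=0.013, ω=-0.004
apply F[32]=+0.435 → step 33: x=-0.088, v=-0.023, θ=0.013, ω=-0.006
apply F[33]=+0.410 → step 34: x=-0.088, v=-0.019, θ=0.013, ω=-0.008
apply F[34]=+0.386 → step 35: x=-0.089, v=-0.016, θ=0.013, ω=-0.010
apply F[35]=+0.365 → step 36: x=-0.089, v=-0.012, θ=0.012, ω=-0.011
apply F[36]=+0.345 → step 37: x=-0.089, v=-0.009, θ=0.012, ω=-0.013
Max |angle| over trajectory = 0.095 rad; bound = 0.181 → within bound.

Answer: yes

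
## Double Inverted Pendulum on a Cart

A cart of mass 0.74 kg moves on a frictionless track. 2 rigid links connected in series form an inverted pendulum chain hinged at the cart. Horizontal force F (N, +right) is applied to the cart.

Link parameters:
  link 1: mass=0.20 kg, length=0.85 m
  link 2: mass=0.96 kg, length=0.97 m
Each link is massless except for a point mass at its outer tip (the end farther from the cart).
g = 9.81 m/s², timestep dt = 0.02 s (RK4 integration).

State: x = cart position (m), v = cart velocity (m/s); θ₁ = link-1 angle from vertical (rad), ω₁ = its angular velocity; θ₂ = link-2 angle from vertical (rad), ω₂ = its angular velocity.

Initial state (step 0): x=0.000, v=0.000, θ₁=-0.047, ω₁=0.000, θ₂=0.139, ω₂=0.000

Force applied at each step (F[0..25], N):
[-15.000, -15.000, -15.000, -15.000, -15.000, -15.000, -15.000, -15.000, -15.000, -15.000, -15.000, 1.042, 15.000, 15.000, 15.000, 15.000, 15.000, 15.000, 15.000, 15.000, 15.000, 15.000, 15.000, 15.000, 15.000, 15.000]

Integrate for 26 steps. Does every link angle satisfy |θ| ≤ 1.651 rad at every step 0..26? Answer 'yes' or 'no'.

Answer: yes

Derivation:
apply F[0]=-15.000 → step 1: x=-0.004, v=-0.392, θ₁=-0.044, ω₁=0.262, θ₂=0.141, ω₂=0.203
apply F[1]=-15.000 → step 2: x=-0.016, v=-0.786, θ₁=-0.036, ω₁=0.534, θ₂=0.147, ω₂=0.399
apply F[2]=-15.000 → step 3: x=-0.035, v=-1.183, θ₁=-0.023, ω₁=0.825, θ₂=0.157, ω₂=0.582
apply F[3]=-15.000 → step 4: x=-0.063, v=-1.585, θ₁=-0.003, ω₁=1.144, θ₂=0.170, ω₂=0.746
apply F[4]=-15.000 → step 5: x=-0.099, v=-1.993, θ₁=0.023, ω₁=1.502, θ₂=0.187, ω₂=0.880
apply F[5]=-15.000 → step 6: x=-0.143, v=-2.404, θ₁=0.057, ω₁=1.907, θ₂=0.205, ω₂=0.978
apply F[6]=-15.000 → step 7: x=-0.195, v=-2.817, θ₁=0.100, ω₁=2.362, θ₂=0.225, ω₂=1.031
apply F[7]=-15.000 → step 8: x=-0.255, v=-3.224, θ₁=0.152, ω₁=2.861, θ₂=0.246, ω₂=1.038
apply F[8]=-15.000 → step 9: x=-0.324, v=-3.613, θ₁=0.214, ω₁=3.376, θ₂=0.267, ω₂=1.014
apply F[9]=-15.000 → step 10: x=-0.400, v=-3.965, θ₁=0.287, ω₁=3.854, θ₂=0.287, ω₂=0.994
apply F[10]=-15.000 → step 11: x=-0.482, v=-4.266, θ₁=0.368, ω₁=4.228, θ₂=0.307, ω₂=1.032
apply F[11]=+1.042 → step 12: x=-0.567, v=-4.177, θ₁=0.452, ω₁=4.171, θ₂=0.328, ω₂=1.086
apply F[12]=+15.000 → step 13: x=-0.646, v=-3.806, θ₁=0.533, ω₁=3.933, θ₂=0.349, ω₂=1.043
apply F[13]=+15.000 → step 14: x=-0.719, v=-3.460, θ₁=0.610, ω₁=3.791, θ₂=0.369, ω₂=0.956
apply F[14]=+15.000 → step 15: x=-0.785, v=-3.128, θ₁=0.685, ω₁=3.728, θ₂=0.387, ω₂=0.832
apply F[15]=+15.000 → step 16: x=-0.844, v=-2.804, θ₁=0.759, ω₁=3.725, θ₂=0.402, ω₂=0.681
apply F[16]=+15.000 → step 17: x=-0.897, v=-2.481, θ₁=0.834, ω₁=3.767, θ₂=0.414, ω₂=0.515
apply F[17]=+15.000 → step 18: x=-0.943, v=-2.155, θ₁=0.910, ω₁=3.843, θ₂=0.423, ω₂=0.342
apply F[18]=+15.000 → step 19: x=-0.983, v=-1.823, θ₁=0.988, ω₁=3.942, θ₂=0.428, ω₂=0.170
apply F[19]=+15.000 → step 20: x=-1.016, v=-1.482, θ₁=1.068, ω₁=4.059, θ₂=0.430, ω₂=0.009
apply F[20]=+15.000 → step 21: x=-1.042, v=-1.131, θ₁=1.150, ω₁=4.189, θ₂=0.429, ω₂=-0.137
apply F[21]=+15.000 → step 22: x=-1.061, v=-0.769, θ₁=1.236, ω₁=4.331, θ₂=0.425, ω₂=-0.262
apply F[22]=+15.000 → step 23: x=-1.073, v=-0.397, θ₁=1.324, ω₁=4.486, θ₂=0.418, ω₂=-0.361
apply F[23]=+15.000 → step 24: x=-1.077, v=-0.013, θ₁=1.415, ω₁=4.657, θ₂=0.410, ω₂=-0.429
apply F[24]=+15.000 → step 25: x=-1.073, v=0.383, θ₁=1.510, ω₁=4.848, θ₂=0.401, ω₂=-0.462
apply F[25]=+15.000 → step 26: x=-1.062, v=0.791, θ₁=1.609, ω₁=5.066, θ₂=0.392, ω₂=-0.453
Max |angle| over trajectory = 1.609 rad; bound = 1.651 → within bound.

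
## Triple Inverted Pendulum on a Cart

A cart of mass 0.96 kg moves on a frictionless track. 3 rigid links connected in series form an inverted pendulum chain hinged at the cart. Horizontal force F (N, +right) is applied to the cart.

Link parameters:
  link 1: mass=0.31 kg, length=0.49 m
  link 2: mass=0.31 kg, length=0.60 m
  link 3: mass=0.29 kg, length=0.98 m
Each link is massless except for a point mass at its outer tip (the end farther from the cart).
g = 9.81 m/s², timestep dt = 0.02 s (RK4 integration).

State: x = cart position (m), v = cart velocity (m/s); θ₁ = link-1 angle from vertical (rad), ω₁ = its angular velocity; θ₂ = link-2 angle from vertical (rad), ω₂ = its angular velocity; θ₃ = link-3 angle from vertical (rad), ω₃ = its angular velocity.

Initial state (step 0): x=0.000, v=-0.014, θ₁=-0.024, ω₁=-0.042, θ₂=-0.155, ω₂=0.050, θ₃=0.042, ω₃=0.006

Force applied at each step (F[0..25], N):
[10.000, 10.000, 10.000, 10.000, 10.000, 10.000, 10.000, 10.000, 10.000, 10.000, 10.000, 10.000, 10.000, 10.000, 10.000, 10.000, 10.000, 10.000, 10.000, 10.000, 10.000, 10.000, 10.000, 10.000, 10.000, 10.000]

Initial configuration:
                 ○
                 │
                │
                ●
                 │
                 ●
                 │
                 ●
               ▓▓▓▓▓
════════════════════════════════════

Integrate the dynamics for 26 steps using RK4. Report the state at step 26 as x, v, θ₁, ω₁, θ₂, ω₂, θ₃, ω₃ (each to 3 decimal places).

apply F[0]=+10.000 → step 1: x=0.002, v=0.199, θ₁=-0.028, ω₁=-0.396, θ₂=-0.156, ω₂=-0.117, θ₃=0.043, ω₃=0.074
apply F[1]=+10.000 → step 2: x=0.008, v=0.413, θ₁=-0.040, ω₁=-0.762, θ₂=-0.160, ω₂=-0.275, θ₃=0.045, ω₃=0.142
apply F[2]=+10.000 → step 3: x=0.018, v=0.629, θ₁=-0.059, ω₁=-1.149, θ₂=-0.167, ω₂=-0.420, θ₃=0.048, ω₃=0.209
apply F[3]=+10.000 → step 4: x=0.033, v=0.847, θ₁=-0.086, ω₁=-1.564, θ₂=-0.176, ω₂=-0.543, θ₃=0.053, ω₃=0.273
apply F[4]=+10.000 → step 5: x=0.052, v=1.068, θ₁=-0.122, ω₁=-2.015, θ₂=-0.188, ω₂=-0.639, θ₃=0.059, ω₃=0.333
apply F[5]=+10.000 → step 6: x=0.076, v=1.291, θ₁=-0.167, ω₁=-2.500, θ₂=-0.202, ω₂=-0.703, θ₃=0.067, ω₃=0.382
apply F[6]=+10.000 → step 7: x=0.104, v=1.511, θ₁=-0.222, ω₁=-3.014, θ₂=-0.216, ω₂=-0.734, θ₃=0.075, ω₃=0.417
apply F[7]=+10.000 → step 8: x=0.136, v=1.725, θ₁=-0.288, ω₁=-3.539, θ₂=-0.231, ω₂=-0.740, θ₃=0.083, ω₃=0.429
apply F[8]=+10.000 → step 9: x=0.173, v=1.926, θ₁=-0.363, ω₁=-4.047, θ₂=-0.246, ω₂=-0.738, θ₃=0.092, ω₃=0.413
apply F[9]=+10.000 → step 10: x=0.213, v=2.109, θ₁=-0.449, ω₁=-4.505, θ₂=-0.260, ω₂=-0.755, θ₃=0.099, ω₃=0.367
apply F[10]=+10.000 → step 11: x=0.257, v=2.269, θ₁=-0.543, ω₁=-4.891, θ₂=-0.276, ω₂=-0.819, θ₃=0.106, ω₃=0.294
apply F[11]=+10.000 → step 12: x=0.304, v=2.405, θ₁=-0.644, ω₁=-5.195, θ₂=-0.294, ω₂=-0.950, θ₃=0.111, ω₃=0.198
apply F[12]=+10.000 → step 13: x=0.353, v=2.521, θ₁=-0.750, ω₁=-5.424, θ₂=-0.315, ω₂=-1.156, θ₃=0.114, ω₃=0.088
apply F[13]=+10.000 → step 14: x=0.404, v=2.618, θ₁=-0.861, ω₁=-5.591, θ₂=-0.340, ω₂=-1.436, θ₃=0.114, ω₃=-0.032
apply F[14]=+10.000 → step 15: x=0.458, v=2.700, θ₁=-0.974, ω₁=-5.708, θ₂=-0.373, ω₂=-1.784, θ₃=0.113, ω₃=-0.161
apply F[15]=+10.000 → step 16: x=0.512, v=2.769, θ₁=-1.089, ω₁=-5.785, θ₂=-0.412, ω₂=-2.191, θ₃=0.108, ω₃=-0.297
apply F[16]=+10.000 → step 17: x=0.568, v=2.826, θ₁=-1.205, ω₁=-5.825, θ₂=-0.461, ω₂=-2.650, θ₃=0.101, ω₃=-0.444
apply F[17]=+10.000 → step 18: x=0.625, v=2.873, θ₁=-1.321, ω₁=-5.826, θ₂=-0.518, ω₂=-3.152, θ₃=0.090, ω₃=-0.606
apply F[18]=+10.000 → step 19: x=0.683, v=2.912, θ₁=-1.438, ω₁=-5.784, θ₂=-0.587, ω₂=-3.688, θ₃=0.076, ω₃=-0.787
apply F[19]=+10.000 → step 20: x=0.742, v=2.944, θ₁=-1.553, ω₁=-5.690, θ₂=-0.666, ω₂=-4.249, θ₃=0.058, ω₃=-0.995
apply F[20]=+10.000 → step 21: x=0.801, v=2.972, θ₁=-1.665, ω₁=-5.534, θ₂=-0.757, ω₂=-4.827, θ₃=0.036, ω₃=-1.239
apply F[21]=+10.000 → step 22: x=0.861, v=2.997, θ₁=-1.773, ω₁=-5.307, θ₂=-0.859, ω₂=-5.410, θ₃=0.009, ω₃=-1.526
apply F[22]=+10.000 → step 23: x=0.921, v=3.020, θ₁=-1.877, ω₁=-4.999, θ₂=-0.973, ω₂=-5.990, θ₃=-0.025, ω₃=-1.867
apply F[23]=+10.000 → step 24: x=0.981, v=3.042, θ₁=-1.973, ω₁=-4.605, θ₂=-1.099, ω₂=-6.554, θ₃=-0.067, ω₃=-2.273
apply F[24]=+10.000 → step 25: x=1.043, v=3.063, θ₁=-2.060, ω₁=-4.126, θ₂=-1.235, ω₂=-7.094, θ₃=-0.117, ω₃=-2.753
apply F[25]=+10.000 → step 26: x=1.104, v=3.080, θ₁=-2.137, ω₁=-3.576, θ₂=-1.382, ω₂=-7.595, θ₃=-0.177, ω₃=-3.320

Answer: x=1.104, v=3.080, θ₁=-2.137, ω₁=-3.576, θ₂=-1.382, ω₂=-7.595, θ₃=-0.177, ω₃=-3.320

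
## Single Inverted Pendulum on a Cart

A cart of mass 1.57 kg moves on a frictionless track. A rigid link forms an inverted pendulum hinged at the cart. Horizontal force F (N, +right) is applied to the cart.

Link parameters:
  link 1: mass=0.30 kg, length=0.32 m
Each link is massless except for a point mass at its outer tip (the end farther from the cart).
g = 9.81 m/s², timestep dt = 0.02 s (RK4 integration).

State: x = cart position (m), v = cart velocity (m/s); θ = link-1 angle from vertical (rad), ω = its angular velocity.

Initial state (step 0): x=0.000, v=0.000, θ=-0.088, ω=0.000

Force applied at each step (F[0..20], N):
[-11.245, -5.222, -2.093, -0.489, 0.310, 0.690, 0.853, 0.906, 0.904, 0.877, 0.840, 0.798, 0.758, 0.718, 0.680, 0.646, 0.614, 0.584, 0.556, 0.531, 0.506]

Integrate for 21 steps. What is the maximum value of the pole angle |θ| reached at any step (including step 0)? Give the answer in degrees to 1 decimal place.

apply F[0]=-11.245 → step 1: x=-0.001, v=-0.140, θ=-0.084, ω=0.382
apply F[1]=-5.222 → step 2: x=-0.005, v=-0.203, θ=-0.075, ω=0.531
apply F[2]=-2.093 → step 3: x=-0.009, v=-0.227, θ=-0.064, ω=0.563
apply F[3]=-0.489 → step 4: x=-0.014, v=-0.231, θ=-0.053, ω=0.540
apply F[4]=+0.310 → step 5: x=-0.018, v=-0.226, θ=-0.043, ω=0.493
apply F[5]=+0.690 → step 6: x=-0.023, v=-0.215, θ=-0.033, ω=0.438
apply F[6]=+0.853 → step 7: x=-0.027, v=-0.204, θ=-0.025, ω=0.382
apply F[7]=+0.906 → step 8: x=-0.031, v=-0.191, θ=-0.018, ω=0.331
apply F[8]=+0.904 → step 9: x=-0.035, v=-0.179, θ=-0.012, ω=0.284
apply F[9]=+0.877 → step 10: x=-0.038, v=-0.168, θ=-0.007, ω=0.242
apply F[10]=+0.840 → step 11: x=-0.041, v=-0.157, θ=-0.002, ω=0.205
apply F[11]=+0.798 → step 12: x=-0.044, v=-0.147, θ=0.001, ω=0.173
apply F[12]=+0.758 → step 13: x=-0.047, v=-0.137, θ=0.005, ω=0.145
apply F[13]=+0.718 → step 14: x=-0.050, v=-0.128, θ=0.007, ω=0.121
apply F[14]=+0.680 → step 15: x=-0.052, v=-0.120, θ=0.009, ω=0.100
apply F[15]=+0.646 → step 16: x=-0.055, v=-0.112, θ=0.011, ω=0.082
apply F[16]=+0.614 → step 17: x=-0.057, v=-0.105, θ=0.013, ω=0.066
apply F[17]=+0.584 → step 18: x=-0.059, v=-0.098, θ=0.014, ω=0.053
apply F[18]=+0.556 → step 19: x=-0.061, v=-0.091, θ=0.015, ω=0.041
apply F[19]=+0.531 → step 20: x=-0.062, v=-0.085, θ=0.016, ω=0.031
apply F[20]=+0.506 → step 21: x=-0.064, v=-0.079, θ=0.016, ω=0.023
Max |angle| over trajectory = 0.088 rad = 5.0°.

Answer: 5.0°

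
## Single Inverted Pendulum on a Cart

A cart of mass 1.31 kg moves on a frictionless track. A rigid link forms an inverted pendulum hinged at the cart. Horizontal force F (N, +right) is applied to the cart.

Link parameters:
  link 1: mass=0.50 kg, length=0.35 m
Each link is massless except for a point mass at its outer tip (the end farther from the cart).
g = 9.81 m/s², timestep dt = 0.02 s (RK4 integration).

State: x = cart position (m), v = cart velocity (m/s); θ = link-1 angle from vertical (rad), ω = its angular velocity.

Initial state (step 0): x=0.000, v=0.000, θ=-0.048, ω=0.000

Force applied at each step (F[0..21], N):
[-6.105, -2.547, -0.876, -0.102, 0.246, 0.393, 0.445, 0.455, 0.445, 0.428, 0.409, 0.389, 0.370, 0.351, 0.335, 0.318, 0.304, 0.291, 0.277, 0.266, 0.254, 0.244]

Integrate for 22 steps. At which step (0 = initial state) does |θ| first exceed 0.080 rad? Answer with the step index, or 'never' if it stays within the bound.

Answer: never

Derivation:
apply F[0]=-6.105 → step 1: x=-0.001, v=-0.090, θ=-0.046, ω=0.229
apply F[1]=-2.547 → step 2: x=-0.003, v=-0.125, θ=-0.040, ω=0.307
apply F[2]=-0.876 → step 3: x=-0.006, v=-0.136, θ=-0.034, ω=0.316
apply F[3]=-0.102 → step 4: x=-0.008, v=-0.135, θ=-0.028, ω=0.297
apply F[4]=+0.246 → step 5: x=-0.011, v=-0.129, θ=-0.022, ω=0.266
apply F[5]=+0.393 → step 6: x=-0.014, v=-0.122, θ=-0.017, ω=0.234
apply F[6]=+0.445 → step 7: x=-0.016, v=-0.114, θ=-0.013, ω=0.203
apply F[7]=+0.455 → step 8: x=-0.018, v=-0.106, θ=-0.009, ω=0.174
apply F[8]=+0.445 → step 9: x=-0.020, v=-0.099, θ=-0.006, ω=0.149
apply F[9]=+0.428 → step 10: x=-0.022, v=-0.092, θ=-0.003, ω=0.127
apply F[10]=+0.409 → step 11: x=-0.024, v=-0.086, θ=-0.001, ω=0.107
apply F[11]=+0.389 → step 12: x=-0.025, v=-0.080, θ=0.001, ω=0.090
apply F[12]=+0.370 → step 13: x=-0.027, v=-0.074, θ=0.003, ω=0.076
apply F[13]=+0.351 → step 14: x=-0.028, v=-0.069, θ=0.004, ω=0.063
apply F[14]=+0.335 → step 15: x=-0.030, v=-0.064, θ=0.005, ω=0.052
apply F[15]=+0.318 → step 16: x=-0.031, v=-0.060, θ=0.006, ω=0.043
apply F[16]=+0.304 → step 17: x=-0.032, v=-0.056, θ=0.007, ω=0.034
apply F[17]=+0.291 → step 18: x=-0.033, v=-0.052, θ=0.008, ω=0.027
apply F[18]=+0.277 → step 19: x=-0.034, v=-0.048, θ=0.008, ω=0.021
apply F[19]=+0.266 → step 20: x=-0.035, v=-0.045, θ=0.008, ω=0.016
apply F[20]=+0.254 → step 21: x=-0.036, v=-0.041, θ=0.009, ω=0.012
apply F[21]=+0.244 → step 22: x=-0.037, v=-0.038, θ=0.009, ω=0.008
max |θ| = 0.048 ≤ 0.080 over all 23 states.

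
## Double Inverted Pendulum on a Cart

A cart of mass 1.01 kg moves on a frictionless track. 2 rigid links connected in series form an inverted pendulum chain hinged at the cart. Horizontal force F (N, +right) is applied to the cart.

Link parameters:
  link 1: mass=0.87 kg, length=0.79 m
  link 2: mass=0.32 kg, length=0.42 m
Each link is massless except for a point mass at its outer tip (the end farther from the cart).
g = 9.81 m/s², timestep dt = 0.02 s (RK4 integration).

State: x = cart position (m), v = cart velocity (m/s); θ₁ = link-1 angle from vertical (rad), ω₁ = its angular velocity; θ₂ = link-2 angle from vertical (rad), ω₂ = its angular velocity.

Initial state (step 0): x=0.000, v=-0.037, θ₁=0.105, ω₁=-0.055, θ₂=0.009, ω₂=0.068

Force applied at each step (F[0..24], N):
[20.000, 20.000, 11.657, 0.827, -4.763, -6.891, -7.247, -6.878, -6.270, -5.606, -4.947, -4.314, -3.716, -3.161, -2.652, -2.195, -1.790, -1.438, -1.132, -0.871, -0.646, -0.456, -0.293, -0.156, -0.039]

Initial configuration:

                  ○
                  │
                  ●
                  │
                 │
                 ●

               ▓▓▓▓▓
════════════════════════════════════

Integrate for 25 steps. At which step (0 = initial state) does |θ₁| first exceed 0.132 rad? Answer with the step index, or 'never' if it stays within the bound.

apply F[0]=+20.000 → step 1: x=0.003, v=0.331, θ₁=0.100, ω₁=-0.483, θ₂=0.010, ω₂=-0.002
apply F[1]=+20.000 → step 2: x=0.013, v=0.703, θ₁=0.086, ω₁=-0.920, θ₂=0.009, ω₂=-0.063
apply F[2]=+11.657 → step 3: x=0.029, v=0.916, θ₁=0.065, ω₁=-1.164, θ₂=0.007, ω₂=-0.105
apply F[3]=+0.827 → step 4: x=0.048, v=0.922, θ₁=0.042, ω₁=-1.154, θ₂=0.005, ω₂=-0.132
apply F[4]=-4.763 → step 5: x=0.065, v=0.821, θ₁=0.020, ω₁=-1.017, θ₂=0.002, ω₂=-0.148
apply F[5]=-6.891 → step 6: x=0.080, v=0.682, θ₁=0.001, ω₁=-0.838, θ₂=-0.001, ω₂=-0.153
apply F[6]=-7.247 → step 7: x=0.092, v=0.540, θ₁=-0.014, ω₁=-0.660, θ₂=-0.004, ω₂=-0.151
apply F[7]=-6.878 → step 8: x=0.102, v=0.409, θ₁=-0.025, ω₁=-0.500, θ₂=-0.007, ω₂=-0.142
apply F[8]=-6.270 → step 9: x=0.109, v=0.291, θ₁=-0.034, ω₁=-0.360, θ₂=-0.010, ω₂=-0.128
apply F[9]=-5.606 → step 10: x=0.114, v=0.189, θ₁=-0.040, ω₁=-0.243, θ₂=-0.012, ω₂=-0.112
apply F[10]=-4.947 → step 11: x=0.117, v=0.101, θ₁=-0.044, ω₁=-0.144, θ₂=-0.014, ω₂=-0.093
apply F[11]=-4.314 → step 12: x=0.118, v=0.026, θ₁=-0.046, ω₁=-0.063, θ₂=-0.016, ω₂=-0.074
apply F[12]=-3.716 → step 13: x=0.118, v=-0.037, θ₁=-0.046, ω₁=0.002, θ₂=-0.017, ω₂=-0.055
apply F[13]=-3.161 → step 14: x=0.117, v=-0.089, θ₁=-0.046, ω₁=0.053, θ₂=-0.018, ω₂=-0.036
apply F[14]=-2.652 → step 15: x=0.114, v=-0.131, θ₁=-0.044, ω₁=0.093, θ₂=-0.019, ω₂=-0.019
apply F[15]=-2.195 → step 16: x=0.111, v=-0.164, θ₁=-0.042, ω₁=0.122, θ₂=-0.019, ω₂=-0.003
apply F[16]=-1.790 → step 17: x=0.108, v=-0.190, θ₁=-0.039, ω₁=0.143, θ₂=-0.019, ω₂=0.011
apply F[17]=-1.438 → step 18: x=0.104, v=-0.210, θ₁=-0.036, ω₁=0.157, θ₂=-0.018, ω₂=0.023
apply F[18]=-1.132 → step 19: x=0.100, v=-0.224, θ₁=-0.033, ω₁=0.165, θ₂=-0.018, ω₂=0.034
apply F[19]=-0.871 → step 20: x=0.095, v=-0.234, θ₁=-0.030, ω₁=0.168, θ₂=-0.017, ω₂=0.043
apply F[20]=-0.646 → step 21: x=0.090, v=-0.240, θ₁=-0.027, ω₁=0.168, θ₂=-0.016, ω₂=0.051
apply F[21]=-0.456 → step 22: x=0.085, v=-0.244, θ₁=-0.023, ω₁=0.165, θ₂=-0.015, ω₂=0.057
apply F[22]=-0.293 → step 23: x=0.081, v=-0.245, θ₁=-0.020, ω₁=0.160, θ₂=-0.014, ω₂=0.061
apply F[23]=-0.156 → step 24: x=0.076, v=-0.243, θ₁=-0.017, ω₁=0.153, θ₂=-0.013, ω₂=0.065
apply F[24]=-0.039 → step 25: x=0.071, v=-0.241, θ₁=-0.014, ω₁=0.146, θ₂=-0.011, ω₂=0.067
max |θ₁| = 0.105 ≤ 0.132 over all 26 states.

Answer: never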